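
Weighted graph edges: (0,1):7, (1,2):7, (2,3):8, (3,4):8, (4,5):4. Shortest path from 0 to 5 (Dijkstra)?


Dijkstra from 0:
Distances: {0: 0, 1: 7, 2: 14, 3: 22, 4: 30, 5: 34}
Shortest distance to 5 = 34, path = [0, 1, 2, 3, 4, 5]


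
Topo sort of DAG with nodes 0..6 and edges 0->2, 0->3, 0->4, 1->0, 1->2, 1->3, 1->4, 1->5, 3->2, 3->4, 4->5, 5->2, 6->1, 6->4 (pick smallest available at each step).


Kahn's algorithm, process smallest node first
Order: [6, 1, 0, 3, 4, 5, 2]


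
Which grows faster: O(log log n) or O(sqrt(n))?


double-logarithmic grows slower than sublinear
O(log log n) is asymptotically smaller; O(sqrt(n)) grows faster


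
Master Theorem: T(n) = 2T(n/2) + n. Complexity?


a=2, b=2, c=1. log_2(2)=1 = c=1. Case 2: O(n^c log n) = O(n log n)
Complexity: O(n log n)


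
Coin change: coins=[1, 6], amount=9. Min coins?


dp[0]=0; dp[i]=1+min(dp[i-c] for c in coins)
...dp[4]=4, dp[5]=5, dp[6]=1, dp[7]=2, dp[8]=3, dp[9]=4
Minimum coins for 9 = 4


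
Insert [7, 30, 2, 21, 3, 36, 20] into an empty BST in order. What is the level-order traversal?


Root = 7; build tree by BST insertion.
Level-Order traversal: [7, 2, 30, 3, 21, 36, 20]


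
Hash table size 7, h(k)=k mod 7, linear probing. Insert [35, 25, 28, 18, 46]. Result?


Insertions: 35->slot 0; 25->slot 4; 28->slot 1; 18->slot 5; 46->slot 6
Table: [35, 28, None, None, 25, 18, 46]


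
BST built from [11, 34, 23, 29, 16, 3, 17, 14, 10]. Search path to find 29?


BST root = 11
Search for 29: compare at each node
Path: [11, 34, 23, 29]


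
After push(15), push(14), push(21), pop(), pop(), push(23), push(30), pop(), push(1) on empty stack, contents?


push(15) -> [15]
push(14) -> [15, 14]
push(21) -> [15, 14, 21]
pop() returns 21 -> [15, 14]
pop() returns 14 -> [15]
push(23) -> [15, 23]
push(30) -> [15, 23, 30]
pop() returns 30 -> [15, 23]
push(1) -> [15, 23, 1]
Final stack (bottom to top): [15, 23, 1]


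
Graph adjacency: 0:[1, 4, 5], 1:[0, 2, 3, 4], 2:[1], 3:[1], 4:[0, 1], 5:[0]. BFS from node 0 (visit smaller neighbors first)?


BFS queue: start with [0]
Visit order: [0, 1, 4, 5, 2, 3]


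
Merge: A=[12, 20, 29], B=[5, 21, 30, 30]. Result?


Compare heads, take smaller each step.
Merged: [5, 12, 20, 21, 29, 30, 30]


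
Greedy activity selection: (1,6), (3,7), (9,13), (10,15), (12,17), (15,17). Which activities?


Greedy: pick earliest-ending, then skip overlaps.
Selected (3 activities): [(1, 6), (9, 13), (15, 17)]


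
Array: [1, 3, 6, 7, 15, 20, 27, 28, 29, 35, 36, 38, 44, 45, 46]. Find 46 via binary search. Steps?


Search for 46:
[0,14] mid=7 arr[7]=28
[8,14] mid=11 arr[11]=38
[12,14] mid=13 arr[13]=45
[14,14] mid=14 arr[14]=46
Total: 4 comparisons


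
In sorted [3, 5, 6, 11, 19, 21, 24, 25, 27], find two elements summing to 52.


Two pointers: lo=0, hi=8
Found pair: (25, 27) summing to 52


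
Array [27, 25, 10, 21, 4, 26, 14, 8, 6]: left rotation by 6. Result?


Left rotate by 6: [14, 8, 6, 27, 25, 10, 21, 4, 26]


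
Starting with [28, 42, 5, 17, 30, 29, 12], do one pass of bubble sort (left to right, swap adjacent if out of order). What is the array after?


After one pass: [28, 5, 17, 30, 29, 12, 42]


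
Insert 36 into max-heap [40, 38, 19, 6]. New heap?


Append 36: [40, 38, 19, 6, 36]
Bubble up: no swaps needed
Result: [40, 38, 19, 6, 36]


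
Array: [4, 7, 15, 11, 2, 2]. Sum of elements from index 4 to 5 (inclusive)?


Prefix sums: [0, 4, 11, 26, 37, 39, 41]
Sum[4..5] = prefix[6] - prefix[4] = 41 - 37 = 4


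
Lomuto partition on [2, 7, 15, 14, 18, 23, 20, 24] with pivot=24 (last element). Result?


Elements <= 24 go left of pivot.
Result: [2, 7, 15, 14, 18, 23, 20, 24], pivot at index 7


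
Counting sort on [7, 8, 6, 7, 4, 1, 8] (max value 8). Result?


Count array: [0, 1, 0, 0, 1, 0, 1, 2, 2]
Reconstruct: [1, 4, 6, 7, 7, 8, 8]


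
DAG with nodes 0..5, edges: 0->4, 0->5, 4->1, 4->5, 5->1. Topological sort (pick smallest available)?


Kahn's algorithm, process smallest node first
Order: [0, 2, 3, 4, 5, 1]


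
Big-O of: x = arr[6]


Analysis: constant-time operation, no loop
Complexity: O(1)


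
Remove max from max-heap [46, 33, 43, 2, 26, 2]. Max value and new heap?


Max = 46
Replace root with last, heapify down
Resulting heap: [43, 33, 2, 2, 26]


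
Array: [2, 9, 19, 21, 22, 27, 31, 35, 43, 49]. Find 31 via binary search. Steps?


Search for 31:
[0,9] mid=4 arr[4]=22
[5,9] mid=7 arr[7]=35
[5,6] mid=5 arr[5]=27
[6,6] mid=6 arr[6]=31
Total: 4 comparisons


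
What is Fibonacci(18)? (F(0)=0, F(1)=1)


F(n)=F(n-1)+F(n-2)
...F(16)=987, F(17)=1597, F(18)=2584


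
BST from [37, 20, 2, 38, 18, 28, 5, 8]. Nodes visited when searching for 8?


BST root = 37
Search for 8: compare at each node
Path: [37, 20, 2, 18, 5, 8]


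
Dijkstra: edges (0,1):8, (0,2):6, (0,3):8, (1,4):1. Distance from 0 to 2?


Dijkstra from 0:
Distances: {0: 0, 1: 8, 2: 6, 3: 8, 4: 9}
Shortest distance to 2 = 6, path = [0, 2]


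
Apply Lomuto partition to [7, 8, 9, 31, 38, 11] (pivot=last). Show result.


Elements <= 11 go left of pivot.
Result: [7, 8, 9, 11, 38, 31], pivot at index 3


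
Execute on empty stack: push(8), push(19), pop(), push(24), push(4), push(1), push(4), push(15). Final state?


push(8) -> [8]
push(19) -> [8, 19]
pop() returns 19 -> [8]
push(24) -> [8, 24]
push(4) -> [8, 24, 4]
push(1) -> [8, 24, 4, 1]
push(4) -> [8, 24, 4, 1, 4]
push(15) -> [8, 24, 4, 1, 4, 15]
Final stack (bottom to top): [8, 24, 4, 1, 4, 15]


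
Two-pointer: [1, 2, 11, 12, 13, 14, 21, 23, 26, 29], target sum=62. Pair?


Two pointers: lo=0, hi=9
No pair sums to 62


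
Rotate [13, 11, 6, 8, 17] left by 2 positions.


Left rotate by 2: [6, 8, 17, 13, 11]


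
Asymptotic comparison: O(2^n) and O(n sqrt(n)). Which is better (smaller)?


n^1.5 grows slower than exponential
O(n sqrt(n)) is asymptotically smaller; O(2^n) grows faster


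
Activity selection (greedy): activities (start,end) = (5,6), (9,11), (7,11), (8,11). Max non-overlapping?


Greedy: pick earliest-ending, then skip overlaps.
Selected (2 activities): [(5, 6), (9, 11)]


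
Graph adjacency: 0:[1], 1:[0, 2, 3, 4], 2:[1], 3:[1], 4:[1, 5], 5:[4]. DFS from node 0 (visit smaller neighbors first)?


DFS stack-based: start with [0]
Visit order: [0, 1, 2, 3, 4, 5]


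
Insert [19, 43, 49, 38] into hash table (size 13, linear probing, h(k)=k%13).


Insertions: 19->slot 6; 43->slot 4; 49->slot 10; 38->slot 12
Table: [None, None, None, None, 43, None, 19, None, None, None, 49, None, 38]


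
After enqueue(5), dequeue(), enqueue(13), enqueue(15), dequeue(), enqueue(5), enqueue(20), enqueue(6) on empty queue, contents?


enqueue(5) -> [5]
dequeue() returns 5 -> []
enqueue(13) -> [13]
enqueue(15) -> [13, 15]
dequeue() returns 13 -> [15]
enqueue(5) -> [15, 5]
enqueue(20) -> [15, 5, 20]
enqueue(6) -> [15, 5, 20, 6]
Final queue (front to back): [15, 5, 20, 6]


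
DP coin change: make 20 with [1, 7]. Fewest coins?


dp[0]=0; dp[i]=1+min(dp[i-c] for c in coins)
...dp[15]=3, dp[16]=4, dp[17]=5, dp[18]=6, dp[19]=7, dp[20]=8
Minimum coins for 20 = 8


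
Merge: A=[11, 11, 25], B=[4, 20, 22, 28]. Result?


Compare heads, take smaller each step.
Merged: [4, 11, 11, 20, 22, 25, 28]


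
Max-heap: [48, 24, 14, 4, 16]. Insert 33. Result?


Append 33: [48, 24, 14, 4, 16, 33]
Bubble up: swap idx 5(33) with idx 2(14)
Result: [48, 24, 33, 4, 16, 14]


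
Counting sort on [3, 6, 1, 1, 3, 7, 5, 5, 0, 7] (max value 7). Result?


Count array: [1, 2, 0, 2, 0, 2, 1, 2]
Reconstruct: [0, 1, 1, 3, 3, 5, 5, 6, 7, 7]


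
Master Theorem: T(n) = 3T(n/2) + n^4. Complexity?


a=3, b=2, c=4. log_2(3)=1.585 < c=4. Case 3: O(n^c) = O(n^4)
Complexity: O(n^4)


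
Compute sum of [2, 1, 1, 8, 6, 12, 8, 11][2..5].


Prefix sums: [0, 2, 3, 4, 12, 18, 30, 38, 49]
Sum[2..5] = prefix[6] - prefix[2] = 30 - 3 = 27


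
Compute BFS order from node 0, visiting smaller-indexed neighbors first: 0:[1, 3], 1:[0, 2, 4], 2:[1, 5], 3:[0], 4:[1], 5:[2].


BFS queue: start with [0]
Visit order: [0, 1, 3, 2, 4, 5]


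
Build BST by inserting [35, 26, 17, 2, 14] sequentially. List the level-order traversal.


Root = 35; build tree by BST insertion.
Level-Order traversal: [35, 26, 17, 2, 14]


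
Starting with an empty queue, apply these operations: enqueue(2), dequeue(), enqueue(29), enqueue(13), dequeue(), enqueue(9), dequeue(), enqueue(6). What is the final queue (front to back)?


enqueue(2) -> [2]
dequeue() returns 2 -> []
enqueue(29) -> [29]
enqueue(13) -> [29, 13]
dequeue() returns 29 -> [13]
enqueue(9) -> [13, 9]
dequeue() returns 13 -> [9]
enqueue(6) -> [9, 6]
Final queue (front to back): [9, 6]


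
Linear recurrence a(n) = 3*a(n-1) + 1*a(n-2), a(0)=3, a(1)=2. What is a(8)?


Build bottom-up:
...a(6)=1047, a(7)=3458, a(8)=3*3458+1*1047=11421


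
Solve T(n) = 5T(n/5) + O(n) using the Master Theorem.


a=5, b=5, c=1. log_5(5)=1 = c=1. Case 2: O(n^c log n) = O(n log n)
Complexity: O(n log n)


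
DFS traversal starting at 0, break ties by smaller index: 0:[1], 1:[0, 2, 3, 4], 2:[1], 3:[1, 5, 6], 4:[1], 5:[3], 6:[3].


DFS stack-based: start with [0]
Visit order: [0, 1, 2, 3, 5, 6, 4]


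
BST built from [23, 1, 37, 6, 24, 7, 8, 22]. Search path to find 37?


BST root = 23
Search for 37: compare at each node
Path: [23, 37]


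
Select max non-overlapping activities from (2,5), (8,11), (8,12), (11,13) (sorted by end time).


Greedy: pick earliest-ending, then skip overlaps.
Selected (3 activities): [(2, 5), (8, 11), (11, 13)]


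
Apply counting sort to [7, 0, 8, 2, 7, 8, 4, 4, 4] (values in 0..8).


Count array: [1, 0, 1, 0, 3, 0, 0, 2, 2]
Reconstruct: [0, 2, 4, 4, 4, 7, 7, 8, 8]


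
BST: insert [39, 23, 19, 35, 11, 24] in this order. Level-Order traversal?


Root = 39; build tree by BST insertion.
Level-Order traversal: [39, 23, 19, 35, 11, 24]


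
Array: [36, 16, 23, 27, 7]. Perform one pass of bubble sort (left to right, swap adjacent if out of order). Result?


After one pass: [16, 23, 27, 7, 36]


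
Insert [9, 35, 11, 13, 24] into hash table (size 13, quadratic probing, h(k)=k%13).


Insertions: 9->slot 9; 35->slot 10; 11->slot 11; 13->slot 0; 24->slot 12
Table: [13, None, None, None, None, None, None, None, None, 9, 35, 11, 24]


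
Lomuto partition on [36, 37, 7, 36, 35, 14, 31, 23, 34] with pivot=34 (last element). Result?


Elements <= 34 go left of pivot.
Result: [7, 14, 31, 23, 34, 37, 36, 36, 35], pivot at index 4


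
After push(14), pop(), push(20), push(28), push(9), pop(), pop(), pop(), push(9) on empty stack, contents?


push(14) -> [14]
pop() returns 14 -> []
push(20) -> [20]
push(28) -> [20, 28]
push(9) -> [20, 28, 9]
pop() returns 9 -> [20, 28]
pop() returns 28 -> [20]
pop() returns 20 -> []
push(9) -> [9]
Final stack (bottom to top): [9]


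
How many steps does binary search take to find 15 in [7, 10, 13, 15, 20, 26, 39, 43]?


Search for 15:
[0,7] mid=3 arr[3]=15
Total: 1 comparisons


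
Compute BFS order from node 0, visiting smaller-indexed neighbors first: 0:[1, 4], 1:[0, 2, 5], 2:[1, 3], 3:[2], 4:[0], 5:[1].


BFS queue: start with [0]
Visit order: [0, 1, 4, 2, 5, 3]


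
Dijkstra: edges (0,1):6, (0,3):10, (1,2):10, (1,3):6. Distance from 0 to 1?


Dijkstra from 0:
Distances: {0: 0, 1: 6, 2: 16, 3: 10}
Shortest distance to 1 = 6, path = [0, 1]


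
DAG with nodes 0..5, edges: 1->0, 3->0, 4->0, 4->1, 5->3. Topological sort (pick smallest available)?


Kahn's algorithm, process smallest node first
Order: [2, 4, 1, 5, 3, 0]


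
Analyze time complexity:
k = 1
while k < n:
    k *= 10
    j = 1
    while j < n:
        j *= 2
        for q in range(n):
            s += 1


Per nesting level: O(log n) * O(log n) * O(n) = O(n (log n)^2)
Complexity: O(n (log n)^2)


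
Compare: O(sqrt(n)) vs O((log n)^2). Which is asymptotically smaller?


polylogarithmic grows slower than sublinear
O((log n)^2) is asymptotically smaller; O(sqrt(n)) grows faster


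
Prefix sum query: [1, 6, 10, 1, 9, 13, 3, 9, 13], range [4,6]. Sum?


Prefix sums: [0, 1, 7, 17, 18, 27, 40, 43, 52, 65]
Sum[4..6] = prefix[7] - prefix[4] = 43 - 18 = 25


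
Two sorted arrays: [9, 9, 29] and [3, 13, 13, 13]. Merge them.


Compare heads, take smaller each step.
Merged: [3, 9, 9, 13, 13, 13, 29]


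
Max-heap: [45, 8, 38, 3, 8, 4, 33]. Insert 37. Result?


Append 37: [45, 8, 38, 3, 8, 4, 33, 37]
Bubble up: swap idx 7(37) with idx 3(3); swap idx 3(37) with idx 1(8)
Result: [45, 37, 38, 8, 8, 4, 33, 3]


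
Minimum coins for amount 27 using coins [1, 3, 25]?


dp[0]=0; dp[i]=1+min(dp[i-c] for c in coins)
...dp[22]=8, dp[23]=9, dp[24]=8, dp[25]=1, dp[26]=2, dp[27]=3
Minimum coins for 27 = 3


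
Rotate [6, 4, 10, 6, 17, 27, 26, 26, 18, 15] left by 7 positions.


Left rotate by 7: [26, 18, 15, 6, 4, 10, 6, 17, 27, 26]


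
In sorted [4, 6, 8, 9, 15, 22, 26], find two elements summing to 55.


Two pointers: lo=0, hi=6
No pair sums to 55


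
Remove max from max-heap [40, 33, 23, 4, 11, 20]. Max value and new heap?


Max = 40
Replace root with last, heapify down
Resulting heap: [33, 20, 23, 4, 11]


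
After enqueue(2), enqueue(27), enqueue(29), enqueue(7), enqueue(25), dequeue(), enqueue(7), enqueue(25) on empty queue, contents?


enqueue(2) -> [2]
enqueue(27) -> [2, 27]
enqueue(29) -> [2, 27, 29]
enqueue(7) -> [2, 27, 29, 7]
enqueue(25) -> [2, 27, 29, 7, 25]
dequeue() returns 2 -> [27, 29, 7, 25]
enqueue(7) -> [27, 29, 7, 25, 7]
enqueue(25) -> [27, 29, 7, 25, 7, 25]
Final queue (front to back): [27, 29, 7, 25, 7, 25]


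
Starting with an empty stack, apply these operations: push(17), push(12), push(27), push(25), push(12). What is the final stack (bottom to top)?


push(17) -> [17]
push(12) -> [17, 12]
push(27) -> [17, 12, 27]
push(25) -> [17, 12, 27, 25]
push(12) -> [17, 12, 27, 25, 12]
Final stack (bottom to top): [17, 12, 27, 25, 12]


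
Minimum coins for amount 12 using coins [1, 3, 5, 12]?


dp[0]=0; dp[i]=1+min(dp[i-c] for c in coins)
...dp[7]=3, dp[8]=2, dp[9]=3, dp[10]=2, dp[11]=3, dp[12]=1
Minimum coins for 12 = 1


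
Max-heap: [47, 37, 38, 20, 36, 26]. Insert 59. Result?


Append 59: [47, 37, 38, 20, 36, 26, 59]
Bubble up: swap idx 6(59) with idx 2(38); swap idx 2(59) with idx 0(47)
Result: [59, 37, 47, 20, 36, 26, 38]


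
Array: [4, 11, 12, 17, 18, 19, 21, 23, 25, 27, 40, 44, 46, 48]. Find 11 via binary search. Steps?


Search for 11:
[0,13] mid=6 arr[6]=21
[0,5] mid=2 arr[2]=12
[0,1] mid=0 arr[0]=4
[1,1] mid=1 arr[1]=11
Total: 4 comparisons


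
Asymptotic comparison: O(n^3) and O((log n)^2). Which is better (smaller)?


polylogarithmic grows slower than cubic
O((log n)^2) is asymptotically smaller; O(n^3) grows faster


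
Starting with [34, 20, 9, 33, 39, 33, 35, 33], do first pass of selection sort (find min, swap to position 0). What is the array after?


After one pass: [9, 20, 34, 33, 39, 33, 35, 33]


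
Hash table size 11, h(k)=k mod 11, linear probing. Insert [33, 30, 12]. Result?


Insertions: 33->slot 0; 30->slot 8; 12->slot 1
Table: [33, 12, None, None, None, None, None, None, 30, None, None]


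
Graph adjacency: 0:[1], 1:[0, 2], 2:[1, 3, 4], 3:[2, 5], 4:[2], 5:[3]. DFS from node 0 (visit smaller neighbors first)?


DFS stack-based: start with [0]
Visit order: [0, 1, 2, 3, 5, 4]


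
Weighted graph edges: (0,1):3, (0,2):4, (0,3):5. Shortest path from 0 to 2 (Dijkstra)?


Dijkstra from 0:
Distances: {0: 0, 1: 3, 2: 4, 3: 5}
Shortest distance to 2 = 4, path = [0, 2]


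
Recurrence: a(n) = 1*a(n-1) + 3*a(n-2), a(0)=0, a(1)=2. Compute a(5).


Build bottom-up:
...a(3)=8, a(4)=14, a(5)=1*14+3*8=38


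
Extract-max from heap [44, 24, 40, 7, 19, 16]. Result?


Max = 44
Replace root with last, heapify down
Resulting heap: [40, 24, 16, 7, 19]


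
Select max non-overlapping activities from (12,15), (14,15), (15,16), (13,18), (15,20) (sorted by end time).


Greedy: pick earliest-ending, then skip overlaps.
Selected (2 activities): [(12, 15), (15, 16)]


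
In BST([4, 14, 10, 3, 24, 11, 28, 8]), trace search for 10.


BST root = 4
Search for 10: compare at each node
Path: [4, 14, 10]


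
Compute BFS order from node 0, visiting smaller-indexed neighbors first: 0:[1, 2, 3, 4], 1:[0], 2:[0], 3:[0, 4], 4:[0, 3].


BFS queue: start with [0]
Visit order: [0, 1, 2, 3, 4]


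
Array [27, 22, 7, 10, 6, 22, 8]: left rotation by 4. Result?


Left rotate by 4: [6, 22, 8, 27, 22, 7, 10]


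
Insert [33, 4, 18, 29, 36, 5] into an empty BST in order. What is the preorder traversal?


Root = 33; build tree by BST insertion.
Preorder traversal: [33, 4, 18, 5, 29, 36]


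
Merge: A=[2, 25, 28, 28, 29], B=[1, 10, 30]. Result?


Compare heads, take smaller each step.
Merged: [1, 2, 10, 25, 28, 28, 29, 30]


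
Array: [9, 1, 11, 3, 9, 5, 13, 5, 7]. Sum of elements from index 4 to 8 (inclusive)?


Prefix sums: [0, 9, 10, 21, 24, 33, 38, 51, 56, 63]
Sum[4..8] = prefix[9] - prefix[4] = 63 - 24 = 39


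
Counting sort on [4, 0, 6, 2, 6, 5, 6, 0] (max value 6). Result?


Count array: [2, 0, 1, 0, 1, 1, 3]
Reconstruct: [0, 0, 2, 4, 5, 6, 6, 6]


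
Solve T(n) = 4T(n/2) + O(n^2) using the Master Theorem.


a=4, b=2, c=2. log_2(4)=2 = c=2. Case 2: O(n^c log n) = O(n^2 log n)
Complexity: O(n^2 log n)


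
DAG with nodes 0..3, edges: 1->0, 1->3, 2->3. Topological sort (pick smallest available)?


Kahn's algorithm, process smallest node first
Order: [1, 0, 2, 3]


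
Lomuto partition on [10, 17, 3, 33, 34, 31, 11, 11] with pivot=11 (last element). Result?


Elements <= 11 go left of pivot.
Result: [10, 3, 11, 11, 34, 31, 17, 33], pivot at index 3


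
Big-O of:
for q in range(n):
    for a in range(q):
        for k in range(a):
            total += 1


Per nesting level: O(n) * O(n) [triangular over q] * O(n) [triangular over a] = O(n^3)
Complexity: O(n^3)


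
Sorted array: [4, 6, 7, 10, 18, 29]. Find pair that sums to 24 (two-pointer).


Two pointers: lo=0, hi=5
Found pair: (6, 18) summing to 24


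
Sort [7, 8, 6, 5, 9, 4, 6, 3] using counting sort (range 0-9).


Count array: [0, 0, 0, 1, 1, 1, 2, 1, 1, 1]
Reconstruct: [3, 4, 5, 6, 6, 7, 8, 9]


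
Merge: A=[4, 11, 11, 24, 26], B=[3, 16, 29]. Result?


Compare heads, take smaller each step.
Merged: [3, 4, 11, 11, 16, 24, 26, 29]


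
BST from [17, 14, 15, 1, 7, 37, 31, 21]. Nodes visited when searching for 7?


BST root = 17
Search for 7: compare at each node
Path: [17, 14, 1, 7]


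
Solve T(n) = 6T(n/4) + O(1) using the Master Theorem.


a=6, b=4, c=0. log_4(6)=1.292 > c=0. Case 1: O(n^log_b(a)) = O(n^1.292)
Complexity: O(n^1.292)


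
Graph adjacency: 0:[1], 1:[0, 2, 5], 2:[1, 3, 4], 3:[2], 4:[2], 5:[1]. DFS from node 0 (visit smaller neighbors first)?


DFS stack-based: start with [0]
Visit order: [0, 1, 2, 3, 4, 5]


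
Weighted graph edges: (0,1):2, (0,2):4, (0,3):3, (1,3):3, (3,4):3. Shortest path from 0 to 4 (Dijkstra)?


Dijkstra from 0:
Distances: {0: 0, 1: 2, 2: 4, 3: 3, 4: 6}
Shortest distance to 4 = 6, path = [0, 3, 4]


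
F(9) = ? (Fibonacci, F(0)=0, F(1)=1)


F(n)=F(n-1)+F(n-2)
...F(7)=13, F(8)=21, F(9)=34


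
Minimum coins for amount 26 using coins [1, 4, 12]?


dp[0]=0; dp[i]=1+min(dp[i-c] for c in coins)
...dp[21]=4, dp[22]=5, dp[23]=6, dp[24]=2, dp[25]=3, dp[26]=4
Minimum coins for 26 = 4


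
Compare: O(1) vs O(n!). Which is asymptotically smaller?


constant grows slower than factorial
O(1) is asymptotically smaller; O(n!) grows faster


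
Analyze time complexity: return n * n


Analysis: constant-time operation, no loop
Complexity: O(1)


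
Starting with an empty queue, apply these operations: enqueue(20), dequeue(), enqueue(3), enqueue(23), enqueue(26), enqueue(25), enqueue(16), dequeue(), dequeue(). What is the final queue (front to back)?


enqueue(20) -> [20]
dequeue() returns 20 -> []
enqueue(3) -> [3]
enqueue(23) -> [3, 23]
enqueue(26) -> [3, 23, 26]
enqueue(25) -> [3, 23, 26, 25]
enqueue(16) -> [3, 23, 26, 25, 16]
dequeue() returns 3 -> [23, 26, 25, 16]
dequeue() returns 23 -> [26, 25, 16]
Final queue (front to back): [26, 25, 16]


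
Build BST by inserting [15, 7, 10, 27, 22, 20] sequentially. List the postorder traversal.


Root = 15; build tree by BST insertion.
Postorder traversal: [10, 7, 20, 22, 27, 15]


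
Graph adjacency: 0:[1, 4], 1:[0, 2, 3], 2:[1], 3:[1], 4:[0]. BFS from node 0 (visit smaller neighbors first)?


BFS queue: start with [0]
Visit order: [0, 1, 4, 2, 3]


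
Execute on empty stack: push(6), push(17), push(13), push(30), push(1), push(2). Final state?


push(6) -> [6]
push(17) -> [6, 17]
push(13) -> [6, 17, 13]
push(30) -> [6, 17, 13, 30]
push(1) -> [6, 17, 13, 30, 1]
push(2) -> [6, 17, 13, 30, 1, 2]
Final stack (bottom to top): [6, 17, 13, 30, 1, 2]


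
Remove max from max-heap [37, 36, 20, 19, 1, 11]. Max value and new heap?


Max = 37
Replace root with last, heapify down
Resulting heap: [36, 19, 20, 11, 1]


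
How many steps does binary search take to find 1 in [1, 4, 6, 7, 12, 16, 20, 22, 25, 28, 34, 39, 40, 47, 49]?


Search for 1:
[0,14] mid=7 arr[7]=22
[0,6] mid=3 arr[3]=7
[0,2] mid=1 arr[1]=4
[0,0] mid=0 arr[0]=1
Total: 4 comparisons


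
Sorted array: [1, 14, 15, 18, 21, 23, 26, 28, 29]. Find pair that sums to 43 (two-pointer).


Two pointers: lo=0, hi=8
Found pair: (14, 29) summing to 43


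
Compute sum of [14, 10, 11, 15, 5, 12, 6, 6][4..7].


Prefix sums: [0, 14, 24, 35, 50, 55, 67, 73, 79]
Sum[4..7] = prefix[8] - prefix[4] = 79 - 50 = 29


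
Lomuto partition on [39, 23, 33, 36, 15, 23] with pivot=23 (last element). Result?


Elements <= 23 go left of pivot.
Result: [23, 15, 23, 36, 39, 33], pivot at index 2


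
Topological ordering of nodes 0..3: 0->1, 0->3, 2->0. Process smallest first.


Kahn's algorithm, process smallest node first
Order: [2, 0, 1, 3]


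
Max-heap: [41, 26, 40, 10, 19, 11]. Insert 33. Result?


Append 33: [41, 26, 40, 10, 19, 11, 33]
Bubble up: no swaps needed
Result: [41, 26, 40, 10, 19, 11, 33]


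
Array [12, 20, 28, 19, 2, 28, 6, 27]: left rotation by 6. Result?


Left rotate by 6: [6, 27, 12, 20, 28, 19, 2, 28]


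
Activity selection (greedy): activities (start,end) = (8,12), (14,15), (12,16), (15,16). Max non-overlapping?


Greedy: pick earliest-ending, then skip overlaps.
Selected (3 activities): [(8, 12), (14, 15), (15, 16)]


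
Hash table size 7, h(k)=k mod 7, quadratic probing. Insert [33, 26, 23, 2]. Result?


Insertions: 33->slot 5; 26->slot 6; 23->slot 2; 2->slot 3
Table: [None, None, 23, 2, None, 33, 26]


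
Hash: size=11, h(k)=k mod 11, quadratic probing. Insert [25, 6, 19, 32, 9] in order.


Insertions: 25->slot 3; 6->slot 6; 19->slot 8; 32->slot 10; 9->slot 9
Table: [None, None, None, 25, None, None, 6, None, 19, 9, 32]


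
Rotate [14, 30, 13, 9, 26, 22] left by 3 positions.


Left rotate by 3: [9, 26, 22, 14, 30, 13]


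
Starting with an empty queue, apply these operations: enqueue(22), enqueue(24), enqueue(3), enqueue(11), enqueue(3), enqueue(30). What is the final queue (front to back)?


enqueue(22) -> [22]
enqueue(24) -> [22, 24]
enqueue(3) -> [22, 24, 3]
enqueue(11) -> [22, 24, 3, 11]
enqueue(3) -> [22, 24, 3, 11, 3]
enqueue(30) -> [22, 24, 3, 11, 3, 30]
Final queue (front to back): [22, 24, 3, 11, 3, 30]


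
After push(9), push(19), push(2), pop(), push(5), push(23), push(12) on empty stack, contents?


push(9) -> [9]
push(19) -> [9, 19]
push(2) -> [9, 19, 2]
pop() returns 2 -> [9, 19]
push(5) -> [9, 19, 5]
push(23) -> [9, 19, 5, 23]
push(12) -> [9, 19, 5, 23, 12]
Final stack (bottom to top): [9, 19, 5, 23, 12]


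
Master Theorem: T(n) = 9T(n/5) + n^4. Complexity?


a=9, b=5, c=4. log_5(9)=1.365 < c=4. Case 3: O(n^c) = O(n^4)
Complexity: O(n^4)


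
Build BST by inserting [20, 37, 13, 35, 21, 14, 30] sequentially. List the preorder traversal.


Root = 20; build tree by BST insertion.
Preorder traversal: [20, 13, 14, 37, 35, 21, 30]


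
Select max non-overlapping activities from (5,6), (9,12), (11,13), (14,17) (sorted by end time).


Greedy: pick earliest-ending, then skip overlaps.
Selected (3 activities): [(5, 6), (9, 12), (14, 17)]


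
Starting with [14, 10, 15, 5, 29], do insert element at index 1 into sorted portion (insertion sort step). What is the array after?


After one pass: [10, 14, 15, 5, 29]


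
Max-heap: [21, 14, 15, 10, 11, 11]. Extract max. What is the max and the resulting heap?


Max = 21
Replace root with last, heapify down
Resulting heap: [15, 14, 11, 10, 11]


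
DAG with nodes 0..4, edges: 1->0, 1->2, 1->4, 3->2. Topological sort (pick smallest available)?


Kahn's algorithm, process smallest node first
Order: [1, 0, 3, 2, 4]


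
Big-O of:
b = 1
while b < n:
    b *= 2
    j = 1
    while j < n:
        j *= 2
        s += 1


Per nesting level: O(log n) * O(log n) = O((log n)^2)
Complexity: O((log n)^2)


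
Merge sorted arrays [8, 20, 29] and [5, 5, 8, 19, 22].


Compare heads, take smaller each step.
Merged: [5, 5, 8, 8, 19, 20, 22, 29]


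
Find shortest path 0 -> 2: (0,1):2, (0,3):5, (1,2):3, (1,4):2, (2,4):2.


Dijkstra from 0:
Distances: {0: 0, 1: 2, 2: 5, 3: 5, 4: 4}
Shortest distance to 2 = 5, path = [0, 1, 2]


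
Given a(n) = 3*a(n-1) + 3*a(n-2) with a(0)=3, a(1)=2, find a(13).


Build bottom-up:
...a(11)=2220291, a(12)=8417763, a(13)=3*8417763+3*2220291=31914162


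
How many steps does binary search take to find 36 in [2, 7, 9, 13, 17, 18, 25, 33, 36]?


Search for 36:
[0,8] mid=4 arr[4]=17
[5,8] mid=6 arr[6]=25
[7,8] mid=7 arr[7]=33
[8,8] mid=8 arr[8]=36
Total: 4 comparisons


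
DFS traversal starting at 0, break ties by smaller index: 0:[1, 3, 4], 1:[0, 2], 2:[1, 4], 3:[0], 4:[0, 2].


DFS stack-based: start with [0]
Visit order: [0, 1, 2, 4, 3]


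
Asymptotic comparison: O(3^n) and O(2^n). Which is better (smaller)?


exponential grows slower than exponential (base 3)
O(2^n) is asymptotically smaller; O(3^n) grows faster


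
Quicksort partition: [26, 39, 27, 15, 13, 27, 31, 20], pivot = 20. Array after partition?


Elements <= 20 go left of pivot.
Result: [15, 13, 20, 26, 39, 27, 31, 27], pivot at index 2


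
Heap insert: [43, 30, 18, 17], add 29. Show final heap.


Append 29: [43, 30, 18, 17, 29]
Bubble up: no swaps needed
Result: [43, 30, 18, 17, 29]


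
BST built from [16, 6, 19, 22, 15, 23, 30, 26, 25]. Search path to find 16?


BST root = 16
Search for 16: compare at each node
Path: [16]


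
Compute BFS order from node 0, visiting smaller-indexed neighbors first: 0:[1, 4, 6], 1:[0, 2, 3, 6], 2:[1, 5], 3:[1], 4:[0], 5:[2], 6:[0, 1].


BFS queue: start with [0]
Visit order: [0, 1, 4, 6, 2, 3, 5]


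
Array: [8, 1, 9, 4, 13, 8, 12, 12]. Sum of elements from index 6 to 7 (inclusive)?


Prefix sums: [0, 8, 9, 18, 22, 35, 43, 55, 67]
Sum[6..7] = prefix[8] - prefix[6] = 67 - 43 = 24


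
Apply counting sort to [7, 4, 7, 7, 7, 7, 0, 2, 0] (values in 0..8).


Count array: [2, 0, 1, 0, 1, 0, 0, 5, 0]
Reconstruct: [0, 0, 2, 4, 7, 7, 7, 7, 7]


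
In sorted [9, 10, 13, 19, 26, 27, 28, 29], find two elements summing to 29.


Two pointers: lo=0, hi=7
Found pair: (10, 19) summing to 29


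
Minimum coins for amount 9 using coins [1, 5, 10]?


dp[0]=0; dp[i]=1+min(dp[i-c] for c in coins)
...dp[4]=4, dp[5]=1, dp[6]=2, dp[7]=3, dp[8]=4, dp[9]=5
Minimum coins for 9 = 5


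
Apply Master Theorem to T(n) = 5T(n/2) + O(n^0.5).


a=5, b=2, c=0.5. log_2(5)=2.322 > c=0.5. Case 1: O(n^log_b(a)) = O(n^2.322)
Complexity: O(n^2.322)


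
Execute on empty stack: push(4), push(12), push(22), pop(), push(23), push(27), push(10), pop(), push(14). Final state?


push(4) -> [4]
push(12) -> [4, 12]
push(22) -> [4, 12, 22]
pop() returns 22 -> [4, 12]
push(23) -> [4, 12, 23]
push(27) -> [4, 12, 23, 27]
push(10) -> [4, 12, 23, 27, 10]
pop() returns 10 -> [4, 12, 23, 27]
push(14) -> [4, 12, 23, 27, 14]
Final stack (bottom to top): [4, 12, 23, 27, 14]


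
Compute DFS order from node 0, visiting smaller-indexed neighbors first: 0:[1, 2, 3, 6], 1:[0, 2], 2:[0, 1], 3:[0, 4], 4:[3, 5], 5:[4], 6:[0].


DFS stack-based: start with [0]
Visit order: [0, 1, 2, 3, 4, 5, 6]


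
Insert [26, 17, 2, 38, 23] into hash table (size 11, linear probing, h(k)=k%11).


Insertions: 26->slot 4; 17->slot 6; 2->slot 2; 38->slot 5; 23->slot 1
Table: [None, 23, 2, None, 26, 38, 17, None, None, None, None]


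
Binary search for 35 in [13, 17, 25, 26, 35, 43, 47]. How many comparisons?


Search for 35:
[0,6] mid=3 arr[3]=26
[4,6] mid=5 arr[5]=43
[4,4] mid=4 arr[4]=35
Total: 3 comparisons


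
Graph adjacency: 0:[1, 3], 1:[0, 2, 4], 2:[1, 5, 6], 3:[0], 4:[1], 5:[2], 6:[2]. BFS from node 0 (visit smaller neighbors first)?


BFS queue: start with [0]
Visit order: [0, 1, 3, 2, 4, 5, 6]


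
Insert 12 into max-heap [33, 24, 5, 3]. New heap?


Append 12: [33, 24, 5, 3, 12]
Bubble up: no swaps needed
Result: [33, 24, 5, 3, 12]


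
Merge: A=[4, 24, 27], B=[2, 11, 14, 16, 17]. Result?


Compare heads, take smaller each step.
Merged: [2, 4, 11, 14, 16, 17, 24, 27]


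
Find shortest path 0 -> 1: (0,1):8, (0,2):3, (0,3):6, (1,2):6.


Dijkstra from 0:
Distances: {0: 0, 1: 8, 2: 3, 3: 6}
Shortest distance to 1 = 8, path = [0, 1]


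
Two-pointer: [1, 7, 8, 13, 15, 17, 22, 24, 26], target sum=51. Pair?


Two pointers: lo=0, hi=8
No pair sums to 51


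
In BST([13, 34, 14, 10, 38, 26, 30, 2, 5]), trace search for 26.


BST root = 13
Search for 26: compare at each node
Path: [13, 34, 14, 26]


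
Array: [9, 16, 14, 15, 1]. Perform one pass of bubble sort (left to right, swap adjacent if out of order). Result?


After one pass: [9, 14, 15, 1, 16]


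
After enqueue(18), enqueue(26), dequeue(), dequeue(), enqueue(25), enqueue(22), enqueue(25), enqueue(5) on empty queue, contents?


enqueue(18) -> [18]
enqueue(26) -> [18, 26]
dequeue() returns 18 -> [26]
dequeue() returns 26 -> []
enqueue(25) -> [25]
enqueue(22) -> [25, 22]
enqueue(25) -> [25, 22, 25]
enqueue(5) -> [25, 22, 25, 5]
Final queue (front to back): [25, 22, 25, 5]


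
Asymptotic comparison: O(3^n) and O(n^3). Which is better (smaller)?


cubic grows slower than exponential (base 3)
O(n^3) is asymptotically smaller; O(3^n) grows faster


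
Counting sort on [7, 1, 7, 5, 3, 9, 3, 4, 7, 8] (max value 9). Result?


Count array: [0, 1, 0, 2, 1, 1, 0, 3, 1, 1]
Reconstruct: [1, 3, 3, 4, 5, 7, 7, 7, 8, 9]


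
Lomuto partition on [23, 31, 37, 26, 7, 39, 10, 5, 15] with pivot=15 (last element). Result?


Elements <= 15 go left of pivot.
Result: [7, 10, 5, 15, 23, 39, 31, 37, 26], pivot at index 3


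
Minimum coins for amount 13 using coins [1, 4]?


dp[0]=0; dp[i]=1+min(dp[i-c] for c in coins)
...dp[8]=2, dp[9]=3, dp[10]=4, dp[11]=5, dp[12]=3, dp[13]=4
Minimum coins for 13 = 4


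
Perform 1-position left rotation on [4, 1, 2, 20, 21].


Left rotate by 1: [1, 2, 20, 21, 4]


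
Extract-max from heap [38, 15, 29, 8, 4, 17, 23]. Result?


Max = 38
Replace root with last, heapify down
Resulting heap: [29, 15, 23, 8, 4, 17]


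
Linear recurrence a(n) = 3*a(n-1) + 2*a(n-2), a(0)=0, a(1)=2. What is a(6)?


Build bottom-up:
...a(4)=78, a(5)=278, a(6)=3*278+2*78=990


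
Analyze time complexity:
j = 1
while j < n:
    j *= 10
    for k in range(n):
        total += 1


Per nesting level: O(log n) * O(n) = O(n log n)
Complexity: O(n log n)


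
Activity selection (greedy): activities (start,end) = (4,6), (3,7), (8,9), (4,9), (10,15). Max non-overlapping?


Greedy: pick earliest-ending, then skip overlaps.
Selected (3 activities): [(4, 6), (8, 9), (10, 15)]


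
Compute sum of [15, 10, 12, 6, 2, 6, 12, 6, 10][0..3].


Prefix sums: [0, 15, 25, 37, 43, 45, 51, 63, 69, 79]
Sum[0..3] = prefix[4] - prefix[0] = 43 - 0 = 43


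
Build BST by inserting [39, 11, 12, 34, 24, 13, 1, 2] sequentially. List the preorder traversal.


Root = 39; build tree by BST insertion.
Preorder traversal: [39, 11, 1, 2, 12, 34, 24, 13]


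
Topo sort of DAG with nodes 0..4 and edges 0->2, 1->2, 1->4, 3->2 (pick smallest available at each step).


Kahn's algorithm, process smallest node first
Order: [0, 1, 3, 2, 4]


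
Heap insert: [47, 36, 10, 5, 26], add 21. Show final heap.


Append 21: [47, 36, 10, 5, 26, 21]
Bubble up: swap idx 5(21) with idx 2(10)
Result: [47, 36, 21, 5, 26, 10]


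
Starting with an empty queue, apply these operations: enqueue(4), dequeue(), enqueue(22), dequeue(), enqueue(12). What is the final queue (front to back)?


enqueue(4) -> [4]
dequeue() returns 4 -> []
enqueue(22) -> [22]
dequeue() returns 22 -> []
enqueue(12) -> [12]
Final queue (front to back): [12]


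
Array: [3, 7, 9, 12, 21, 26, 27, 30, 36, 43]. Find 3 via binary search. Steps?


Search for 3:
[0,9] mid=4 arr[4]=21
[0,3] mid=1 arr[1]=7
[0,0] mid=0 arr[0]=3
Total: 3 comparisons


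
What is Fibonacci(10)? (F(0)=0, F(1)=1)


F(n)=F(n-1)+F(n-2)
...F(8)=21, F(9)=34, F(10)=55


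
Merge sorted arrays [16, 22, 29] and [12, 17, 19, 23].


Compare heads, take smaller each step.
Merged: [12, 16, 17, 19, 22, 23, 29]


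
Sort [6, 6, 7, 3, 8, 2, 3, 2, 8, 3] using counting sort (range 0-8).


Count array: [0, 0, 2, 3, 0, 0, 2, 1, 2]
Reconstruct: [2, 2, 3, 3, 3, 6, 6, 7, 8, 8]


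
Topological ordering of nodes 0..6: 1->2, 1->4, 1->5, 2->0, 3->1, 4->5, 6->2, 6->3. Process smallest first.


Kahn's algorithm, process smallest node first
Order: [6, 3, 1, 2, 0, 4, 5]


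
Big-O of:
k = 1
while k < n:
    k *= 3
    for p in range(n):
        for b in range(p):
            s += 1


Per nesting level: O(log n) * O(n) * O(n) [triangular over p] = O(n^2 log n)
Complexity: O(n^2 log n)


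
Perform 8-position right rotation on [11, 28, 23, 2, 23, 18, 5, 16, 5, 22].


Right rotate by 8: [23, 2, 23, 18, 5, 16, 5, 22, 11, 28]


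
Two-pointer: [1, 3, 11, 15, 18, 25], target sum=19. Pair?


Two pointers: lo=0, hi=5
Found pair: (1, 18) summing to 19


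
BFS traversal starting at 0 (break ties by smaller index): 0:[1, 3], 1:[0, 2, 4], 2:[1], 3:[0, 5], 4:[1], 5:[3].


BFS queue: start with [0]
Visit order: [0, 1, 3, 2, 4, 5]


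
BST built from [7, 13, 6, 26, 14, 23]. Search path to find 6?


BST root = 7
Search for 6: compare at each node
Path: [7, 6]


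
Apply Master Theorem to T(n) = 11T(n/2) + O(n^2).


a=11, b=2, c=2. log_2(11)=3.459 > c=2. Case 1: O(n^log_b(a)) = O(n^3.459)
Complexity: O(n^3.459)


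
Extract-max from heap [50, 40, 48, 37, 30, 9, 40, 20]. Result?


Max = 50
Replace root with last, heapify down
Resulting heap: [48, 40, 40, 37, 30, 9, 20]


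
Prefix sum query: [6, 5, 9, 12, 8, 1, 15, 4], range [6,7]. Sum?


Prefix sums: [0, 6, 11, 20, 32, 40, 41, 56, 60]
Sum[6..7] = prefix[8] - prefix[6] = 60 - 41 = 19


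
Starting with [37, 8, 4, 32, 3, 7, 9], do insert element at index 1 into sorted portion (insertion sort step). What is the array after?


After one pass: [8, 37, 4, 32, 3, 7, 9]


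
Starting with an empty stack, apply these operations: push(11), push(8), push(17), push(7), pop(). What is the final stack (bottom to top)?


push(11) -> [11]
push(8) -> [11, 8]
push(17) -> [11, 8, 17]
push(7) -> [11, 8, 17, 7]
pop() returns 7 -> [11, 8, 17]
Final stack (bottom to top): [11, 8, 17]


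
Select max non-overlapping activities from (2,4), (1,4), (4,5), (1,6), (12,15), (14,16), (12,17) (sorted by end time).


Greedy: pick earliest-ending, then skip overlaps.
Selected (3 activities): [(2, 4), (4, 5), (12, 15)]


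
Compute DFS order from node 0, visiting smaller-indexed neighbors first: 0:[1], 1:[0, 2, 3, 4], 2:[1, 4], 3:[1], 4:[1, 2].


DFS stack-based: start with [0]
Visit order: [0, 1, 2, 4, 3]


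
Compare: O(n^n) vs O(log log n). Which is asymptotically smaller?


double-logarithmic grows slower than n^n
O(log log n) is asymptotically smaller; O(n^n) grows faster


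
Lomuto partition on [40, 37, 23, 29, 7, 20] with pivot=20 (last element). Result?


Elements <= 20 go left of pivot.
Result: [7, 20, 23, 29, 40, 37], pivot at index 1


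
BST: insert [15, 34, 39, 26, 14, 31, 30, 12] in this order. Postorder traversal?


Root = 15; build tree by BST insertion.
Postorder traversal: [12, 14, 30, 31, 26, 39, 34, 15]


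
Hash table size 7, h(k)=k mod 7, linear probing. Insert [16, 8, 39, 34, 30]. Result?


Insertions: 16->slot 2; 8->slot 1; 39->slot 4; 34->slot 6; 30->slot 3
Table: [None, 8, 16, 30, 39, None, 34]


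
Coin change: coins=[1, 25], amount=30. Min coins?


dp[0]=0; dp[i]=1+min(dp[i-c] for c in coins)
...dp[25]=1, dp[26]=2, dp[27]=3, dp[28]=4, dp[29]=5, dp[30]=6
Minimum coins for 30 = 6


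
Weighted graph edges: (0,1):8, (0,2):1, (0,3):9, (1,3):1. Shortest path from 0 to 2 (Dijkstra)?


Dijkstra from 0:
Distances: {0: 0, 1: 8, 2: 1, 3: 9}
Shortest distance to 2 = 1, path = [0, 2]


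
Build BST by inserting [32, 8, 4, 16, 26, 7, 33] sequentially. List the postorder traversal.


Root = 32; build tree by BST insertion.
Postorder traversal: [7, 4, 26, 16, 8, 33, 32]


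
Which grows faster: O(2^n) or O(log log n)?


double-logarithmic grows slower than exponential
O(log log n) is asymptotically smaller; O(2^n) grows faster


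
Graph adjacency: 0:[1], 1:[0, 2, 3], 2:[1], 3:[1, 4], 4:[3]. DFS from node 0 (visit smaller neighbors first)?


DFS stack-based: start with [0]
Visit order: [0, 1, 2, 3, 4]


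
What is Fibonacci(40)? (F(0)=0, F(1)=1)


F(n)=F(n-1)+F(n-2)
...F(38)=39088169, F(39)=63245986, F(40)=102334155


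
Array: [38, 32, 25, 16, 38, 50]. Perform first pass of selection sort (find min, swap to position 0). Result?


After one pass: [16, 32, 25, 38, 38, 50]


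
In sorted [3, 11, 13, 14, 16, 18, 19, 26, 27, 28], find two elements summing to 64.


Two pointers: lo=0, hi=9
No pair sums to 64


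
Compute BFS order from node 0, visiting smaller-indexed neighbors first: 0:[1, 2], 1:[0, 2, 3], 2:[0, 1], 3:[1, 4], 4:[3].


BFS queue: start with [0]
Visit order: [0, 1, 2, 3, 4]


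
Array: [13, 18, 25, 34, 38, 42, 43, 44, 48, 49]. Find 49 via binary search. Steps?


Search for 49:
[0,9] mid=4 arr[4]=38
[5,9] mid=7 arr[7]=44
[8,9] mid=8 arr[8]=48
[9,9] mid=9 arr[9]=49
Total: 4 comparisons


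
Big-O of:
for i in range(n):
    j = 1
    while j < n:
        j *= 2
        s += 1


Per nesting level: O(n) * O(log n) = O(n log n)
Complexity: O(n log n)


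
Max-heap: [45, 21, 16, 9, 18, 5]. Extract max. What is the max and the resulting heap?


Max = 45
Replace root with last, heapify down
Resulting heap: [21, 18, 16, 9, 5]


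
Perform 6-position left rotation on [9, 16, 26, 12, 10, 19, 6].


Left rotate by 6: [6, 9, 16, 26, 12, 10, 19]


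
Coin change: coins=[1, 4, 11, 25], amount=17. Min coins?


dp[0]=0; dp[i]=1+min(dp[i-c] for c in coins)
...dp[12]=2, dp[13]=3, dp[14]=4, dp[15]=2, dp[16]=3, dp[17]=4
Minimum coins for 17 = 4


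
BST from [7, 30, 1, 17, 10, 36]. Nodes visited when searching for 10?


BST root = 7
Search for 10: compare at each node
Path: [7, 30, 17, 10]


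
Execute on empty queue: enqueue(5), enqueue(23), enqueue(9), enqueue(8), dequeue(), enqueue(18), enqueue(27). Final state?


enqueue(5) -> [5]
enqueue(23) -> [5, 23]
enqueue(9) -> [5, 23, 9]
enqueue(8) -> [5, 23, 9, 8]
dequeue() returns 5 -> [23, 9, 8]
enqueue(18) -> [23, 9, 8, 18]
enqueue(27) -> [23, 9, 8, 18, 27]
Final queue (front to back): [23, 9, 8, 18, 27]
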